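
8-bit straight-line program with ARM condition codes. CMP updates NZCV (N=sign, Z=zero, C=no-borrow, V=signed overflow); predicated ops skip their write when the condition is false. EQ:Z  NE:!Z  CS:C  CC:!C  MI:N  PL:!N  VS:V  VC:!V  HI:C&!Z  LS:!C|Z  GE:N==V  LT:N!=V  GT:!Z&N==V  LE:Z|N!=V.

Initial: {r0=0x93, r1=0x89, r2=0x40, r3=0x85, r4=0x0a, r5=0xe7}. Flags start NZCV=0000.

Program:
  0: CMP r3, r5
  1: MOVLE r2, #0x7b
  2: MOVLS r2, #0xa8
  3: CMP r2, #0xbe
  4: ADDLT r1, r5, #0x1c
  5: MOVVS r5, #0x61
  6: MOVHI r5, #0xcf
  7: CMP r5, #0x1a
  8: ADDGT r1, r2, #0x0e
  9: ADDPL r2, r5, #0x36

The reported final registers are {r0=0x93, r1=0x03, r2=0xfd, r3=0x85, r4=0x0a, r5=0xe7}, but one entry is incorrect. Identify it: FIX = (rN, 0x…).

[0] flags=1000 → (cmp)
[1] flags=1000 LE?T → r2=0x7b
[2] flags=1000 LS?T → r2=0xa8
[3] flags=1000 → (cmp)
[4] flags=1000 LT?T → r1=0x03
[5] flags=1000 VS?F → skip
[6] flags=1000 HI?F → skip
[7] flags=1010 → (cmp)
[8] flags=1010 GT?F → skip
[9] flags=1010 PL?F → skip

FIX = (r2, 0xa8)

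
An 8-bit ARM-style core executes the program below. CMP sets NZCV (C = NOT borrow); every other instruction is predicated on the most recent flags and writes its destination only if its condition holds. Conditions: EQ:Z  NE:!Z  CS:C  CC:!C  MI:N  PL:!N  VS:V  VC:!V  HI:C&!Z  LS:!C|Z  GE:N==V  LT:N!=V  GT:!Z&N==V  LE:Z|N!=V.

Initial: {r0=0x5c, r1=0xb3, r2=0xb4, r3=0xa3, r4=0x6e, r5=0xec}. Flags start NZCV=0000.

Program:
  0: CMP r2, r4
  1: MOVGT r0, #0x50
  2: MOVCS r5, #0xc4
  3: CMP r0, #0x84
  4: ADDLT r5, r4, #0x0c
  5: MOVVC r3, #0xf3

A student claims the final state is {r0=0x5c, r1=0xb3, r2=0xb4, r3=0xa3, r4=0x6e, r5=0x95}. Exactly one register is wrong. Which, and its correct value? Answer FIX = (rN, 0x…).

0: ✓ CMP  NZCV=0011
1: · MOVGT
2: ✓ MOVCS  r5←0xc4
3: ✓ CMP  NZCV=1001
4: · ADDLT
5: · MOVVC

FIX = (r5, 0xc4)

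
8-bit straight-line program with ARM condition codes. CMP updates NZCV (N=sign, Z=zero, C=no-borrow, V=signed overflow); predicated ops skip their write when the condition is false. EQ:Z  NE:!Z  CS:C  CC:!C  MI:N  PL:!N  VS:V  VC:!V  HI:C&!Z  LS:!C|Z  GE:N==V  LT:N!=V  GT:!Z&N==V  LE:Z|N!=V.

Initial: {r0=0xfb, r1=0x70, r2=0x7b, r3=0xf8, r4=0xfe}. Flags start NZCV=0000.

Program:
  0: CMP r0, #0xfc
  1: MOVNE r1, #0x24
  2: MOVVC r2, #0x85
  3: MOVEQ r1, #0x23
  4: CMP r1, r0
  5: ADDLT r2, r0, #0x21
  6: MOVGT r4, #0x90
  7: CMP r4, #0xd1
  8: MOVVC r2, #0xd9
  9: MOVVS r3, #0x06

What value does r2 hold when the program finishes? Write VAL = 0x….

[0] flags=1000 → (cmp)
[1] flags=1000 NE?T → r1=0x24
[2] flags=1000 VC?T → r2=0x85
[3] flags=1000 EQ?F → skip
[4] flags=0000 → (cmp)
[5] flags=0000 LT?F → skip
[6] flags=0000 GT?T → r4=0x90
[7] flags=1000 → (cmp)
[8] flags=1000 VC?T → r2=0xd9
[9] flags=1000 VS?F → skip

VAL = 0xd9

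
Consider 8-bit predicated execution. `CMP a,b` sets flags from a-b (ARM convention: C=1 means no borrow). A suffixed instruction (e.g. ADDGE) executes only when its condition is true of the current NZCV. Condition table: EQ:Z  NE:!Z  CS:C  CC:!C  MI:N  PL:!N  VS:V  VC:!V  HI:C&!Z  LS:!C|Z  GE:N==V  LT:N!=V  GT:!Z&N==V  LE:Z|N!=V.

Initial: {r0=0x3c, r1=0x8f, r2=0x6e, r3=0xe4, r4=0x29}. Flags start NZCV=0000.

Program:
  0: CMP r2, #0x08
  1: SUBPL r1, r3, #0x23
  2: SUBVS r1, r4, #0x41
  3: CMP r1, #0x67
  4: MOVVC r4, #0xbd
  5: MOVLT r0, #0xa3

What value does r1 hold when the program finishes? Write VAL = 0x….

VAL = 0xc1

[0] flags=0010 → (cmp)
[1] flags=0010 PL?T → r1=0xc1
[2] flags=0010 VS?F → skip
[3] flags=0011 → (cmp)
[4] flags=0011 VC?F → skip
[5] flags=0011 LT?T → r0=0xa3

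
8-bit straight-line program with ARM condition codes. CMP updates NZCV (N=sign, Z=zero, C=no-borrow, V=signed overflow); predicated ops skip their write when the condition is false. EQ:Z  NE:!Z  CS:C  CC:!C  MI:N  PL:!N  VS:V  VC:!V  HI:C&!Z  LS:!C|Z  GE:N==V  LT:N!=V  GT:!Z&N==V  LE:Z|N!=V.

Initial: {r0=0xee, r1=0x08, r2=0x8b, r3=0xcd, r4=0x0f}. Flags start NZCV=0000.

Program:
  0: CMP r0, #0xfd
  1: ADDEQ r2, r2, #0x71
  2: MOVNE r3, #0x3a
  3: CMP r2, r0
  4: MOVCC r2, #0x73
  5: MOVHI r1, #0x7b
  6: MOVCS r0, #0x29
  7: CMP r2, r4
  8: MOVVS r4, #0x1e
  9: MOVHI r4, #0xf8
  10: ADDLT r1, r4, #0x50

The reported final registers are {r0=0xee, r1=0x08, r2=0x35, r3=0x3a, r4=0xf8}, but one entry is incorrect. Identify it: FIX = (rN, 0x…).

FIX = (r2, 0x73)

[0] flags=1000 → (cmp)
[1] flags=1000 EQ?F → skip
[2] flags=1000 NE?T → r3=0x3a
[3] flags=1000 → (cmp)
[4] flags=1000 CC?T → r2=0x73
[5] flags=1000 HI?F → skip
[6] flags=1000 CS?F → skip
[7] flags=0010 → (cmp)
[8] flags=0010 VS?F → skip
[9] flags=0010 HI?T → r4=0xf8
[10] flags=0010 LT?F → skip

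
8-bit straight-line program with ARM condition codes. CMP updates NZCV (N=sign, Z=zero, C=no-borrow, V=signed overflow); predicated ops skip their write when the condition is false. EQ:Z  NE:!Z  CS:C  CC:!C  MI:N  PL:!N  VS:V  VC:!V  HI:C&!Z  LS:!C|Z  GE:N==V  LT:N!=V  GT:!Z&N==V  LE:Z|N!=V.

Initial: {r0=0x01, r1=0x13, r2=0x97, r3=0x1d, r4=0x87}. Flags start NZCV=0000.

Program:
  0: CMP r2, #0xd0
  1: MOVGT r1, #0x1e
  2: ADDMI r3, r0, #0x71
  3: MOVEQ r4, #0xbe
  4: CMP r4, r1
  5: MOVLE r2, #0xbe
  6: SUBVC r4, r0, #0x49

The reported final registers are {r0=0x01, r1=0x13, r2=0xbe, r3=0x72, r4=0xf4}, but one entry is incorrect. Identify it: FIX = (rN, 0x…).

FIX = (r4, 0x87)

[0] flags=1000 → (cmp)
[1] flags=1000 GT?F → skip
[2] flags=1000 MI?T → r3=0x72
[3] flags=1000 EQ?F → skip
[4] flags=0011 → (cmp)
[5] flags=0011 LE?T → r2=0xbe
[6] flags=0011 VC?F → skip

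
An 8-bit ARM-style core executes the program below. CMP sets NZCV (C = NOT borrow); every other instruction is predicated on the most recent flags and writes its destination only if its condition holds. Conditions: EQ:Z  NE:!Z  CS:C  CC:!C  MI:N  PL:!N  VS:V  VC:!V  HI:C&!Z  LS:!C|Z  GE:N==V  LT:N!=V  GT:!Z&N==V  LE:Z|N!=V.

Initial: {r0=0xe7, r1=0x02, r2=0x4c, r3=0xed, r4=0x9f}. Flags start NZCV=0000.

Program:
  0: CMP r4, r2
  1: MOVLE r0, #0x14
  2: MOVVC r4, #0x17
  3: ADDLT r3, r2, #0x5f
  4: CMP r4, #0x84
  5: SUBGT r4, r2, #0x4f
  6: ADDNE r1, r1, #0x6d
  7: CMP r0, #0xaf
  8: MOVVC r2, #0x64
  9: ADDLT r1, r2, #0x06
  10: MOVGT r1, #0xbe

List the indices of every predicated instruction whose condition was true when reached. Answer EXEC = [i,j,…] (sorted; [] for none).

[0] flags=0011 → (cmp)
[1] flags=0011 LE?T → r0=0x14
[2] flags=0011 VC?F → skip
[3] flags=0011 LT?T → r3=0xab
[4] flags=0010 → (cmp)
[5] flags=0010 GT?T → r4=0xfd
[6] flags=0010 NE?T → r1=0x6f
[7] flags=0000 → (cmp)
[8] flags=0000 VC?T → r2=0x64
[9] flags=0000 LT?F → skip
[10] flags=0000 GT?T → r1=0xbe

EXEC = [1,3,5,6,8,10]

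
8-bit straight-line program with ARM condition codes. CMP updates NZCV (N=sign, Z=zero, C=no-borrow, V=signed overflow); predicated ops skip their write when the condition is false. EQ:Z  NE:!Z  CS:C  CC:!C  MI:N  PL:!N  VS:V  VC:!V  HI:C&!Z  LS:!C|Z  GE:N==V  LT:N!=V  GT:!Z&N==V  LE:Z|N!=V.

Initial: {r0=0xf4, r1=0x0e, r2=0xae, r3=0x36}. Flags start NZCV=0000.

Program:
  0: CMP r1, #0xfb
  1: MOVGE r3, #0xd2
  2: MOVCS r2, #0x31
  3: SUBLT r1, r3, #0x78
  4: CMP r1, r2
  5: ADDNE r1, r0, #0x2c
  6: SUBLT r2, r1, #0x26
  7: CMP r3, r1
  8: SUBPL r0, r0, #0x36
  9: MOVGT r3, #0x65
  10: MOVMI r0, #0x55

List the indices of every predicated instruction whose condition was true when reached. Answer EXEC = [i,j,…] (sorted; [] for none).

[0] flags=0000 → (cmp)
[1] flags=0000 GE?T → r3=0xd2
[2] flags=0000 CS?F → skip
[3] flags=0000 LT?F → skip
[4] flags=0000 → (cmp)
[5] flags=0000 NE?T → r1=0x20
[6] flags=0000 LT?F → skip
[7] flags=1010 → (cmp)
[8] flags=1010 PL?F → skip
[9] flags=1010 GT?F → skip
[10] flags=1010 MI?T → r0=0x55

EXEC = [1,5,10]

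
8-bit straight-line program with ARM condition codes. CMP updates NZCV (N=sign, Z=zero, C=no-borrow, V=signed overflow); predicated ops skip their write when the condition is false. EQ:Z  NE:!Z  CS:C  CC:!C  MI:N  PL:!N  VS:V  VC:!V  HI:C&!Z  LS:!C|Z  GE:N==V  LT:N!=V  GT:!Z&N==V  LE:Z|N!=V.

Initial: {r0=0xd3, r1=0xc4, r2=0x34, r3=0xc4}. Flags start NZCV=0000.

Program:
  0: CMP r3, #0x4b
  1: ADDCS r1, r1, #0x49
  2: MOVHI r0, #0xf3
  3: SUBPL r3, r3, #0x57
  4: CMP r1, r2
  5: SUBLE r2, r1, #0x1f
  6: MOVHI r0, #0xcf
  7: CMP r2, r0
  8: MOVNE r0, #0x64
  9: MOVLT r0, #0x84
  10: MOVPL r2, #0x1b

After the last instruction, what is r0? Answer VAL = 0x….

0: ✓ CMP  NZCV=0011
1: ✓ ADDCS  r1←0x0d
2: ✓ MOVHI  r0←0xf3
3: ✓ SUBPL  r3←0x6d
4: ✓ CMP  NZCV=1000
5: ✓ SUBLE  r2←0xee
6: · MOVHI
7: ✓ CMP  NZCV=1000
8: ✓ MOVNE  r0←0x64
9: ✓ MOVLT  r0←0x84
10: · MOVPL

VAL = 0x84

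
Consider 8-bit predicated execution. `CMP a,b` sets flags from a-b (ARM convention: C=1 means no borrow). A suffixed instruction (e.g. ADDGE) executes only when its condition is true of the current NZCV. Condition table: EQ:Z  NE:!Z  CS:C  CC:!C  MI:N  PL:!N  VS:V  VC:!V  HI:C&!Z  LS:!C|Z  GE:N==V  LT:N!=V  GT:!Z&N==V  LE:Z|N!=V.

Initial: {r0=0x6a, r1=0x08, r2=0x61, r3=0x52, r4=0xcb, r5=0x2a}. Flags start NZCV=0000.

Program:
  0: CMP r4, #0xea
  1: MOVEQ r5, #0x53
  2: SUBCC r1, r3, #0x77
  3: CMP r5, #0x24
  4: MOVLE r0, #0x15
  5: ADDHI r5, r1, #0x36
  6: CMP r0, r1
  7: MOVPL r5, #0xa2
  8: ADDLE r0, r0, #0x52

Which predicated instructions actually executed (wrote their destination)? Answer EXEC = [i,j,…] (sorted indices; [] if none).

EXEC = [2,5]

[0] flags=1000 → (cmp)
[1] flags=1000 EQ?F → skip
[2] flags=1000 CC?T → r1=0xdb
[3] flags=0010 → (cmp)
[4] flags=0010 LE?F → skip
[5] flags=0010 HI?T → r5=0x11
[6] flags=1001 → (cmp)
[7] flags=1001 PL?F → skip
[8] flags=1001 LE?F → skip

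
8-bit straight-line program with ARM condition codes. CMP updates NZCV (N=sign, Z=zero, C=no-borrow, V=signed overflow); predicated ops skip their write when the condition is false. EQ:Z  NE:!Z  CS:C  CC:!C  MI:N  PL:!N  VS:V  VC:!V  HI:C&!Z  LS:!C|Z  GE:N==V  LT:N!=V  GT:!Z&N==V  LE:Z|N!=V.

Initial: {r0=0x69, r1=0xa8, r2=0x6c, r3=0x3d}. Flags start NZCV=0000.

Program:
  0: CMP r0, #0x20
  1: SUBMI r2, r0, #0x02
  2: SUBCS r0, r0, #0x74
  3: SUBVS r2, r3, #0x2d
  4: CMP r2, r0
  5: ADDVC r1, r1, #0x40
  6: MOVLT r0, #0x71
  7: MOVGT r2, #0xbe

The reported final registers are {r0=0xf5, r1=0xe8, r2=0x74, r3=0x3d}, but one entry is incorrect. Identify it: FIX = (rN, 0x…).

FIX = (r2, 0xbe)

0: ✓ CMP  NZCV=0010
1: · SUBMI
2: ✓ SUBCS  r0←0xf5
3: · SUBVS
4: ✓ CMP  NZCV=0000
5: ✓ ADDVC  r1←0xe8
6: · MOVLT
7: ✓ MOVGT  r2←0xbe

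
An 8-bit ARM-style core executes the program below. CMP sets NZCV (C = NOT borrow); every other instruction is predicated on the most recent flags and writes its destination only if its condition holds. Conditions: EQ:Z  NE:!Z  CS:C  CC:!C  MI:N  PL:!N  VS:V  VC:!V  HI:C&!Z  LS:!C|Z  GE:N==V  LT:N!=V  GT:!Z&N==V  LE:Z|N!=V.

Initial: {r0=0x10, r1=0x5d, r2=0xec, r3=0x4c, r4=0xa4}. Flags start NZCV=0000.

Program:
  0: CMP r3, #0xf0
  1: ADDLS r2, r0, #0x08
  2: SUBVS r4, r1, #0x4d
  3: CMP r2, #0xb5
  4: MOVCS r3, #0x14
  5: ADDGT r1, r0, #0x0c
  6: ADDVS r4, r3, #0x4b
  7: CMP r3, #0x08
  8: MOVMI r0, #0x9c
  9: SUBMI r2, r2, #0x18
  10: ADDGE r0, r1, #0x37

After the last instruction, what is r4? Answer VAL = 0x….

[0] flags=0000 → (cmp)
[1] flags=0000 LS?T → r2=0x18
[2] flags=0000 VS?F → skip
[3] flags=0000 → (cmp)
[4] flags=0000 CS?F → skip
[5] flags=0000 GT?T → r1=0x1c
[6] flags=0000 VS?F → skip
[7] flags=0010 → (cmp)
[8] flags=0010 MI?F → skip
[9] flags=0010 MI?F → skip
[10] flags=0010 GE?T → r0=0x53

VAL = 0xa4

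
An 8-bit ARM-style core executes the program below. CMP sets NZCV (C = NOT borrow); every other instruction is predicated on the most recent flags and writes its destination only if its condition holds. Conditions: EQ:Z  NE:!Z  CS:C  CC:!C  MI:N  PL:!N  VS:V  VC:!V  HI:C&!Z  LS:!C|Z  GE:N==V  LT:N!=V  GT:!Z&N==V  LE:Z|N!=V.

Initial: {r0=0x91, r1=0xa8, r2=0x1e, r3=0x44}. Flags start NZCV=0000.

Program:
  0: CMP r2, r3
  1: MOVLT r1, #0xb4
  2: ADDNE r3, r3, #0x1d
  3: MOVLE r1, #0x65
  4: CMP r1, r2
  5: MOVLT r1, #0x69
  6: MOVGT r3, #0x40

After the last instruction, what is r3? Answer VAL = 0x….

0: ✓ CMP  NZCV=1000
1: ✓ MOVLT  r1←0xb4
2: ✓ ADDNE  r3←0x61
3: ✓ MOVLE  r1←0x65
4: ✓ CMP  NZCV=0010
5: · MOVLT
6: ✓ MOVGT  r3←0x40

VAL = 0x40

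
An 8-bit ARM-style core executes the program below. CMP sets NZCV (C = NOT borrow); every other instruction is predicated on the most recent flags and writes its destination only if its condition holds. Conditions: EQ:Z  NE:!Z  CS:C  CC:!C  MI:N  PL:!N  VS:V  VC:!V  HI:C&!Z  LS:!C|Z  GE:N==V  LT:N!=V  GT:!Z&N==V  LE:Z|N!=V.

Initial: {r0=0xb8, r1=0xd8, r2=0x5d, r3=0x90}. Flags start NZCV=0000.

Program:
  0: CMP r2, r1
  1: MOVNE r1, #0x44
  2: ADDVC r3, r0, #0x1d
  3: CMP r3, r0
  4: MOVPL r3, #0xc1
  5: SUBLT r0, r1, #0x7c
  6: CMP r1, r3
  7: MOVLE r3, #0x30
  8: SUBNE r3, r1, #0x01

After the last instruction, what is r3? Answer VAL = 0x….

[0] flags=1001 → (cmp)
[1] flags=1001 NE?T → r1=0x44
[2] flags=1001 VC?F → skip
[3] flags=1000 → (cmp)
[4] flags=1000 PL?F → skip
[5] flags=1000 LT?T → r0=0xc8
[6] flags=1001 → (cmp)
[7] flags=1001 LE?F → skip
[8] flags=1001 NE?T → r3=0x43

VAL = 0x43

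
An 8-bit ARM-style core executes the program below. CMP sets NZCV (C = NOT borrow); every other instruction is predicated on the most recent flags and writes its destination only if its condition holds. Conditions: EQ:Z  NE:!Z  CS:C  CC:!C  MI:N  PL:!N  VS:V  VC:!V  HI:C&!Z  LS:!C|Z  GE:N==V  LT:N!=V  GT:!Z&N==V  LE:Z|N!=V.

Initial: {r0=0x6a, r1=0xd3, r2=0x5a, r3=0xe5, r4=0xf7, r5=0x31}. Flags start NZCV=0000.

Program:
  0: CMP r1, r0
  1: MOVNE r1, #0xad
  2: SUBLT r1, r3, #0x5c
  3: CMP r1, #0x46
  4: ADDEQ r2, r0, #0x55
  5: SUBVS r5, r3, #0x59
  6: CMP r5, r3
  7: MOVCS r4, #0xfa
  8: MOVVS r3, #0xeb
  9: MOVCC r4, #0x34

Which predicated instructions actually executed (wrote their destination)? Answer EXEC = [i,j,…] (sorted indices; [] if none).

[0] flags=0011 → (cmp)
[1] flags=0011 NE?T → r1=0xad
[2] flags=0011 LT?T → r1=0x89
[3] flags=0011 → (cmp)
[4] flags=0011 EQ?F → skip
[5] flags=0011 VS?T → r5=0x8c
[6] flags=1000 → (cmp)
[7] flags=1000 CS?F → skip
[8] flags=1000 VS?F → skip
[9] flags=1000 CC?T → r4=0x34

EXEC = [1,2,5,9]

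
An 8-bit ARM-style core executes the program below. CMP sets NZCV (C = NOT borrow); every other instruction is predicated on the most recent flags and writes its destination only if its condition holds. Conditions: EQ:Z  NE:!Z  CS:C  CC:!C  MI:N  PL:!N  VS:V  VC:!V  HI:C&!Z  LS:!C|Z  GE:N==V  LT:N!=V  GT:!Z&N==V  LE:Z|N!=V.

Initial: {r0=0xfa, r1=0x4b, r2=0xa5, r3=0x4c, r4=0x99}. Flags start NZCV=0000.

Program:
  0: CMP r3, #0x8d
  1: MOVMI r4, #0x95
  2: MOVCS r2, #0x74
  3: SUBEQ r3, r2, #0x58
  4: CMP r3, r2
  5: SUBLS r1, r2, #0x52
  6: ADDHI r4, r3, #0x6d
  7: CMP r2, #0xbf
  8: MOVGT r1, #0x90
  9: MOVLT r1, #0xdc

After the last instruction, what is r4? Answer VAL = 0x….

VAL = 0x95

0: ✓ CMP  NZCV=1001
1: ✓ MOVMI  r4←0x95
2: · MOVCS
3: · SUBEQ
4: ✓ CMP  NZCV=1001
5: ✓ SUBLS  r1←0x53
6: · ADDHI
7: ✓ CMP  NZCV=1000
8: · MOVGT
9: ✓ MOVLT  r1←0xdc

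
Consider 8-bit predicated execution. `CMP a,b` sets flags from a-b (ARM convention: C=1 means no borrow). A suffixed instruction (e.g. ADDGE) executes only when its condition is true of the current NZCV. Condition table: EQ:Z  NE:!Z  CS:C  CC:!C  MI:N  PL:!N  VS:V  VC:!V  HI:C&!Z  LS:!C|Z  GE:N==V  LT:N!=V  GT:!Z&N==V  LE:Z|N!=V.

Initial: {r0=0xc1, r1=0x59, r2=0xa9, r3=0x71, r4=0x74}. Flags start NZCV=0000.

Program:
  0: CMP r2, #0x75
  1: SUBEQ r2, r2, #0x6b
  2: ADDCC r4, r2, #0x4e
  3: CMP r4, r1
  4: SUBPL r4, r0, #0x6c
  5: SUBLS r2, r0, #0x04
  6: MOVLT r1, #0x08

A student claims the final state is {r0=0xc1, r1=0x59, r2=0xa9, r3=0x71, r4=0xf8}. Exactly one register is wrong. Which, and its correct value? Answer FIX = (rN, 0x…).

0: ✓ CMP  NZCV=0011
1: · SUBEQ
2: · ADDCC
3: ✓ CMP  NZCV=0010
4: ✓ SUBPL  r4←0x55
5: · SUBLS
6: · MOVLT

FIX = (r4, 0x55)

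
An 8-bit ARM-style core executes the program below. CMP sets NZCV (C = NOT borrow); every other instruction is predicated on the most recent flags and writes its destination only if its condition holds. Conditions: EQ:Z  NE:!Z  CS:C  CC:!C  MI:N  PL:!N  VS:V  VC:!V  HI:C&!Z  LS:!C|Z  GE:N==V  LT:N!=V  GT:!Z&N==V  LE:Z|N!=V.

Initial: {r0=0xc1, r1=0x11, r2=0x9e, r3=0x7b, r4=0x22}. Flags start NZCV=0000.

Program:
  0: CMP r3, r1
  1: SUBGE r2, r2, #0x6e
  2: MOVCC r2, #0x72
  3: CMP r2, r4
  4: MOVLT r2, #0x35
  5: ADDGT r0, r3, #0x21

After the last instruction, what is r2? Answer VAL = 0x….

0: ✓ CMP  NZCV=0010
1: ✓ SUBGE  r2←0x30
2: · MOVCC
3: ✓ CMP  NZCV=0010
4: · MOVLT
5: ✓ ADDGT  r0←0x9c

VAL = 0x30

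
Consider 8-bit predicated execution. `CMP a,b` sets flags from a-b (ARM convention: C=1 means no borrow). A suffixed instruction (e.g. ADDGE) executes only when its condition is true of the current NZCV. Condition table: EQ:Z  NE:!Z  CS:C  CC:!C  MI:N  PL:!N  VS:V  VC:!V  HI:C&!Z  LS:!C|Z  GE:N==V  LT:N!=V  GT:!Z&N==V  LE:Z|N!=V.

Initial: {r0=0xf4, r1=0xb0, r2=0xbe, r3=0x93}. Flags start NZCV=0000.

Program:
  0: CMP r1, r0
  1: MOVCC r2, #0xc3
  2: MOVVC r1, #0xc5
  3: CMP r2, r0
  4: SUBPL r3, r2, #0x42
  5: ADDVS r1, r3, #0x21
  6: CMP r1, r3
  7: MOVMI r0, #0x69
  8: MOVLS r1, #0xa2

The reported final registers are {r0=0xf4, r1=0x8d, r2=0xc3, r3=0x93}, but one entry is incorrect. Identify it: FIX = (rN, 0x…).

[0] flags=1000 → (cmp)
[1] flags=1000 CC?T → r2=0xc3
[2] flags=1000 VC?T → r1=0xc5
[3] flags=1000 → (cmp)
[4] flags=1000 PL?F → skip
[5] flags=1000 VS?F → skip
[6] flags=0010 → (cmp)
[7] flags=0010 MI?F → skip
[8] flags=0010 LS?F → skip

FIX = (r1, 0xc5)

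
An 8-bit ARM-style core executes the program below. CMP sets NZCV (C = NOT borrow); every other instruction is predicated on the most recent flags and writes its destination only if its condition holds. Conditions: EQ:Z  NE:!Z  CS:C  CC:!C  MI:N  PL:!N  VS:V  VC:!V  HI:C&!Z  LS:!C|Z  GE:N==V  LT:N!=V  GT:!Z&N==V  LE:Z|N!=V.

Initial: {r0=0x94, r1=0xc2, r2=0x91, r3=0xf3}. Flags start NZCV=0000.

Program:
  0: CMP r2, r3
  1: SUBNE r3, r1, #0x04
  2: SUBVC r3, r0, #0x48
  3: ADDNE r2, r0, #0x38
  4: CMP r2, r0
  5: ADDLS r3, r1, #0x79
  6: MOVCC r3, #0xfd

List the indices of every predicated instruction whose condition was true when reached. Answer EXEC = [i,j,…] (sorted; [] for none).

0: ✓ CMP  NZCV=1000
1: ✓ SUBNE  r3←0xbe
2: ✓ SUBVC  r3←0x4c
3: ✓ ADDNE  r2←0xcc
4: ✓ CMP  NZCV=0010
5: · ADDLS
6: · MOVCC

EXEC = [1,2,3]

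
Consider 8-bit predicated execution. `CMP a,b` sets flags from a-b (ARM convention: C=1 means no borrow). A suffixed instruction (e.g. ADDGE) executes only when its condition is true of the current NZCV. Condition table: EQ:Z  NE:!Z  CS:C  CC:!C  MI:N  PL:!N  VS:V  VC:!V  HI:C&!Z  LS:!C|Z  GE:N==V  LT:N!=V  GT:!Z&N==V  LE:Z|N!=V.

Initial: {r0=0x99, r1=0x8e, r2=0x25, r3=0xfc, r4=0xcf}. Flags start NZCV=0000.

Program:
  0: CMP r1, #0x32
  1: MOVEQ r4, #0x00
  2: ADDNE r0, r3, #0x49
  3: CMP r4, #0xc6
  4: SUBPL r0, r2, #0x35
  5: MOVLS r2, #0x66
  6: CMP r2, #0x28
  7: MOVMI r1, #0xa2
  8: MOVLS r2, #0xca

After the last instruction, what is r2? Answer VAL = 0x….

VAL = 0xca

0: ✓ CMP  NZCV=0011
1: · MOVEQ
2: ✓ ADDNE  r0←0x45
3: ✓ CMP  NZCV=0010
4: ✓ SUBPL  r0←0xf0
5: · MOVLS
6: ✓ CMP  NZCV=1000
7: ✓ MOVMI  r1←0xa2
8: ✓ MOVLS  r2←0xca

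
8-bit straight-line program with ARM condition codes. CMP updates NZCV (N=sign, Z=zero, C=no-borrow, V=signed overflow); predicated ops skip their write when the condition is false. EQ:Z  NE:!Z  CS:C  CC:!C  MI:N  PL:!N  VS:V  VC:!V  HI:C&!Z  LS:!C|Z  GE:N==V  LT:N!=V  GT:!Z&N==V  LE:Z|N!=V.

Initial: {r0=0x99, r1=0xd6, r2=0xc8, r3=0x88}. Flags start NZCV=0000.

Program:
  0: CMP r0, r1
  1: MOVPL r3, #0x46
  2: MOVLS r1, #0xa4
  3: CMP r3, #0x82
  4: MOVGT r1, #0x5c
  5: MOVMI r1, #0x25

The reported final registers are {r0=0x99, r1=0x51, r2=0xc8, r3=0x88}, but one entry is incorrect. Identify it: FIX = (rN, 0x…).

FIX = (r1, 0x5c)

0: ✓ CMP  NZCV=1000
1: · MOVPL
2: ✓ MOVLS  r1←0xa4
3: ✓ CMP  NZCV=0010
4: ✓ MOVGT  r1←0x5c
5: · MOVMI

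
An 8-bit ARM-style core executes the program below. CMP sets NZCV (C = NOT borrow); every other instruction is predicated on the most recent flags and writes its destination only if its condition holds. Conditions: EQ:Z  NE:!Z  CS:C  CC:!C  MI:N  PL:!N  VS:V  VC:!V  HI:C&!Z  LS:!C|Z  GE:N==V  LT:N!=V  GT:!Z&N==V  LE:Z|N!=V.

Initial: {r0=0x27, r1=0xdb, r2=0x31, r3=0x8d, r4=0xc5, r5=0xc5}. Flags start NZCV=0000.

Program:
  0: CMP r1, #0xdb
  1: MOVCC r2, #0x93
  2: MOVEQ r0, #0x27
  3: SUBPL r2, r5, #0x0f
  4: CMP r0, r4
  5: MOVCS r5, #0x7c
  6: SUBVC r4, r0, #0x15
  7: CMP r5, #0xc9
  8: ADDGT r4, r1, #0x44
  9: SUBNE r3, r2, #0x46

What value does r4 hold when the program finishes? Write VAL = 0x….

[0] flags=0110 → (cmp)
[1] flags=0110 CC?F → skip
[2] flags=0110 EQ?T → r0=0x27
[3] flags=0110 PL?T → r2=0xb6
[4] flags=0000 → (cmp)
[5] flags=0000 CS?F → skip
[6] flags=0000 VC?T → r4=0x12
[7] flags=1000 → (cmp)
[8] flags=1000 GT?F → skip
[9] flags=1000 NE?T → r3=0x70

VAL = 0x12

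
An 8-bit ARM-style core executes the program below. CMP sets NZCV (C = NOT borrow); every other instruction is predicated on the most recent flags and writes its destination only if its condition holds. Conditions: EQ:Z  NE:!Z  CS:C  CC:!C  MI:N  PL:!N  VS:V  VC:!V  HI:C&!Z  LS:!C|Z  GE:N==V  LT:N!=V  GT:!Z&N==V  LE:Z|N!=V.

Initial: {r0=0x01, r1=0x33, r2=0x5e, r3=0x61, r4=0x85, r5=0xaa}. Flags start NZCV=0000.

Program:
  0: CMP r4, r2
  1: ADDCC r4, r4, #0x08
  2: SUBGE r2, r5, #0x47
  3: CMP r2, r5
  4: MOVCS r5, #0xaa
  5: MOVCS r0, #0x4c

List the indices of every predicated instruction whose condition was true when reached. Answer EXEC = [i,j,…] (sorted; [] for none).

EXEC = []

0: ✓ CMP  NZCV=0011
1: · ADDCC
2: · SUBGE
3: ✓ CMP  NZCV=1001
4: · MOVCS
5: · MOVCS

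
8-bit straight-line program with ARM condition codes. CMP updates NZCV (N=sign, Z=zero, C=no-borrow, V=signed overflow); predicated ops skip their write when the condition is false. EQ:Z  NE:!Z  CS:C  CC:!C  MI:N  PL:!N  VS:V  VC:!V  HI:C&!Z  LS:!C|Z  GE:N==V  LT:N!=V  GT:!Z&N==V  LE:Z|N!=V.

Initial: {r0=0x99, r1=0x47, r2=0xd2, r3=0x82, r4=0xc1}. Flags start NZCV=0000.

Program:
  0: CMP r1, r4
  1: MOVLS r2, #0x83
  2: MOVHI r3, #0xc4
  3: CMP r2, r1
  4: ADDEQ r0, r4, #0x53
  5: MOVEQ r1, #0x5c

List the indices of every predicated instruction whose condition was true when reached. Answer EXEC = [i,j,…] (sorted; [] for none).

0: ✓ CMP  NZCV=1001
1: ✓ MOVLS  r2←0x83
2: · MOVHI
3: ✓ CMP  NZCV=0011
4: · ADDEQ
5: · MOVEQ

EXEC = [1]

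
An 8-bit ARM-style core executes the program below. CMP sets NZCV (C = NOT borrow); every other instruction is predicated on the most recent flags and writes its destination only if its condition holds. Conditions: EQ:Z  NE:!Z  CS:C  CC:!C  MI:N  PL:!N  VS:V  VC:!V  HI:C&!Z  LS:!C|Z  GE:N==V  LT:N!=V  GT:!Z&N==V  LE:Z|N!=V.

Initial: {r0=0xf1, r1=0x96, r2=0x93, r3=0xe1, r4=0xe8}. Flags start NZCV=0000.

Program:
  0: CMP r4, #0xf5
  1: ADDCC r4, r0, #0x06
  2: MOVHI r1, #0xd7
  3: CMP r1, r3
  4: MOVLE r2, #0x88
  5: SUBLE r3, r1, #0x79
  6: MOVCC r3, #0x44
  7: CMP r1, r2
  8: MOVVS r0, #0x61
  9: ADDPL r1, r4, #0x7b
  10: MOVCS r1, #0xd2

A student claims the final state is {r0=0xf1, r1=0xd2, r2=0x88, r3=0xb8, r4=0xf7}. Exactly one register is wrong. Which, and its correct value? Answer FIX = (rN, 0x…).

FIX = (r3, 0x44)

[0] flags=1000 → (cmp)
[1] flags=1000 CC?T → r4=0xf7
[2] flags=1000 HI?F → skip
[3] flags=1000 → (cmp)
[4] flags=1000 LE?T → r2=0x88
[5] flags=1000 LE?T → r3=0x1d
[6] flags=1000 CC?T → r3=0x44
[7] flags=0010 → (cmp)
[8] flags=0010 VS?F → skip
[9] flags=0010 PL?T → r1=0x72
[10] flags=0010 CS?T → r1=0xd2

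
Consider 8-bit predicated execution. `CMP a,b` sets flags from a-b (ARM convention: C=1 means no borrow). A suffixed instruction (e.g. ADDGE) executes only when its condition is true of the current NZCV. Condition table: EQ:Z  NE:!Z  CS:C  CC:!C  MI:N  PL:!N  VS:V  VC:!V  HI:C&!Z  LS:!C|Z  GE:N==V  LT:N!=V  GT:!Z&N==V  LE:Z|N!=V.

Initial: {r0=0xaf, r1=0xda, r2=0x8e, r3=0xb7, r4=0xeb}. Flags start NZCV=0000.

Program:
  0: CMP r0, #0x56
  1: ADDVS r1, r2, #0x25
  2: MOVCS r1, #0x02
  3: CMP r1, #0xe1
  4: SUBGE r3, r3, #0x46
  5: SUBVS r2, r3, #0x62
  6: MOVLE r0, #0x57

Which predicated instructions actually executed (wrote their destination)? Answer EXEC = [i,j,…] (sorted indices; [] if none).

0: ✓ CMP  NZCV=0011
1: ✓ ADDVS  r1←0xb3
2: ✓ MOVCS  r1←0x02
3: ✓ CMP  NZCV=0000
4: ✓ SUBGE  r3←0x71
5: · SUBVS
6: · MOVLE

EXEC = [1,2,4]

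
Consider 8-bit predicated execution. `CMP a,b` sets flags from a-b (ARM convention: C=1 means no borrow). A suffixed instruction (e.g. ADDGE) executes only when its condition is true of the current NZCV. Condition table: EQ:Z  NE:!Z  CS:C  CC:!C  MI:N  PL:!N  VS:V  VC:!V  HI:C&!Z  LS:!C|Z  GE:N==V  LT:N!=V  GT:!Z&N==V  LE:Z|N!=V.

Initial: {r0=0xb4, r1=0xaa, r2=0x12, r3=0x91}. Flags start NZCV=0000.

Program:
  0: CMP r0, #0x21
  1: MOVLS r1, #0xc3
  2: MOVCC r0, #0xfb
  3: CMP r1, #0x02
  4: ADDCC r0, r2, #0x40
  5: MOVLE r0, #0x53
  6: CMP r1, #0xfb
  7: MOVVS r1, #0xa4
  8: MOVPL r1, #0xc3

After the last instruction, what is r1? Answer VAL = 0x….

VAL = 0xaa

0: ✓ CMP  NZCV=1010
1: · MOVLS
2: · MOVCC
3: ✓ CMP  NZCV=1010
4: · ADDCC
5: ✓ MOVLE  r0←0x53
6: ✓ CMP  NZCV=1000
7: · MOVVS
8: · MOVPL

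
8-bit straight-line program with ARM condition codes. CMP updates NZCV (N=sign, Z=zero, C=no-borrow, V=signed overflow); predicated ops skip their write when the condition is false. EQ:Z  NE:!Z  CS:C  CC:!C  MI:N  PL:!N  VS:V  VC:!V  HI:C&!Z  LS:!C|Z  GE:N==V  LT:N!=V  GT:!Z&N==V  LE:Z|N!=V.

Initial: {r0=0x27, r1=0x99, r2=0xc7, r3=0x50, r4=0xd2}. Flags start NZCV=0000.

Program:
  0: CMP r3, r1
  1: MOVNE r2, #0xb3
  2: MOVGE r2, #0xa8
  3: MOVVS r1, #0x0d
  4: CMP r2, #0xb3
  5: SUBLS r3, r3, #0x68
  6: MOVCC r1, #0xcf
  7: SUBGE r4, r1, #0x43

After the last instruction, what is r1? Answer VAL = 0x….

[0] flags=1001 → (cmp)
[1] flags=1001 NE?T → r2=0xb3
[2] flags=1001 GE?T → r2=0xa8
[3] flags=1001 VS?T → r1=0x0d
[4] flags=1000 → (cmp)
[5] flags=1000 LS?T → r3=0xe8
[6] flags=1000 CC?T → r1=0xcf
[7] flags=1000 GE?F → skip

VAL = 0xcf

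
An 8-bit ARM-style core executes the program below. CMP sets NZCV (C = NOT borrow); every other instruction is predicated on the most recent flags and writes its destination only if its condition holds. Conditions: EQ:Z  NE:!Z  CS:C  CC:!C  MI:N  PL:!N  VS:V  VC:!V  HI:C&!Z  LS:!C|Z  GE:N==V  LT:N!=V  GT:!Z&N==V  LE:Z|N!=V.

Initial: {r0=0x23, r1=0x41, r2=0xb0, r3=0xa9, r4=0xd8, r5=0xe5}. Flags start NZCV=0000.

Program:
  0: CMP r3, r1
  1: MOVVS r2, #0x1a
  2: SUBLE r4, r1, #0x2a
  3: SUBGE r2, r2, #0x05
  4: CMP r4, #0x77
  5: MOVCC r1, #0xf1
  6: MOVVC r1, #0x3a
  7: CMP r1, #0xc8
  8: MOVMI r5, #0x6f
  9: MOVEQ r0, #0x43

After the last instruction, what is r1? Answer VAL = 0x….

VAL = 0x3a

[0] flags=0011 → (cmp)
[1] flags=0011 VS?T → r2=0x1a
[2] flags=0011 LE?T → r4=0x17
[3] flags=0011 GE?F → skip
[4] flags=1000 → (cmp)
[5] flags=1000 CC?T → r1=0xf1
[6] flags=1000 VC?T → r1=0x3a
[7] flags=0000 → (cmp)
[8] flags=0000 MI?F → skip
[9] flags=0000 EQ?F → skip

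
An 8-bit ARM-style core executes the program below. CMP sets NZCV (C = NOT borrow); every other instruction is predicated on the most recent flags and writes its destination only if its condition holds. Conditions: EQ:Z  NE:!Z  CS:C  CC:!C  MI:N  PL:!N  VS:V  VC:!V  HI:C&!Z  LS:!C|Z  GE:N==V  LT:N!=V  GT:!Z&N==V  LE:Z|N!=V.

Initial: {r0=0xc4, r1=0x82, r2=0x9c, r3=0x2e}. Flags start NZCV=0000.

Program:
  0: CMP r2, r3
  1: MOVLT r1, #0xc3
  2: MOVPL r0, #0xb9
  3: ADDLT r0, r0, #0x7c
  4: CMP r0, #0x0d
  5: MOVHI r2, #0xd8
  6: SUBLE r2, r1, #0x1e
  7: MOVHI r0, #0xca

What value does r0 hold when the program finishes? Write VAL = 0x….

VAL = 0xca

0: ✓ CMP  NZCV=0011
1: ✓ MOVLT  r1←0xc3
2: ✓ MOVPL  r0←0xb9
3: ✓ ADDLT  r0←0x35
4: ✓ CMP  NZCV=0010
5: ✓ MOVHI  r2←0xd8
6: · SUBLE
7: ✓ MOVHI  r0←0xca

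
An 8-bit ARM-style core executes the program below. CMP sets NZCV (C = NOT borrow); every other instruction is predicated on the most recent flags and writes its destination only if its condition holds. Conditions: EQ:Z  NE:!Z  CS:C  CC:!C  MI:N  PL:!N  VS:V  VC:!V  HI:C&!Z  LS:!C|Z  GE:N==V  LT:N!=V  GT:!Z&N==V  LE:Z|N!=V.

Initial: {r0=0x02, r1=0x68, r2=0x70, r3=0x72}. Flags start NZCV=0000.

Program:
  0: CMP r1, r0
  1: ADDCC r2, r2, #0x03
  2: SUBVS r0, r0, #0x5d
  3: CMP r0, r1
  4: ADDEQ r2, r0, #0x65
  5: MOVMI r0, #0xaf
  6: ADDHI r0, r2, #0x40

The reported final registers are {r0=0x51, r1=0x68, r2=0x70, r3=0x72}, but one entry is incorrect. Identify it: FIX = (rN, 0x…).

FIX = (r0, 0xaf)

[0] flags=0010 → (cmp)
[1] flags=0010 CC?F → skip
[2] flags=0010 VS?F → skip
[3] flags=1000 → (cmp)
[4] flags=1000 EQ?F → skip
[5] flags=1000 MI?T → r0=0xaf
[6] flags=1000 HI?F → skip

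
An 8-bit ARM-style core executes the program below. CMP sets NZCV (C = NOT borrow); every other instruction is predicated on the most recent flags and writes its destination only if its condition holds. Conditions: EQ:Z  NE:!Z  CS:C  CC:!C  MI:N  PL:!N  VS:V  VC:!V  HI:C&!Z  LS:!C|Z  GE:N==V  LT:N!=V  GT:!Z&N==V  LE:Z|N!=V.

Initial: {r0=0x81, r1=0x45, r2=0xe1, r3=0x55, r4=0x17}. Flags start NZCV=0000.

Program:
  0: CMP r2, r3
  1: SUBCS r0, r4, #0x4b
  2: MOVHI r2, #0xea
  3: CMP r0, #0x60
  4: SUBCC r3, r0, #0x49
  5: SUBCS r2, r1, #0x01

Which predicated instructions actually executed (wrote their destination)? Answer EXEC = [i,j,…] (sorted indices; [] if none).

EXEC = [1,2,5]

0: ✓ CMP  NZCV=1010
1: ✓ SUBCS  r0←0xcc
2: ✓ MOVHI  r2←0xea
3: ✓ CMP  NZCV=0011
4: · SUBCC
5: ✓ SUBCS  r2←0x44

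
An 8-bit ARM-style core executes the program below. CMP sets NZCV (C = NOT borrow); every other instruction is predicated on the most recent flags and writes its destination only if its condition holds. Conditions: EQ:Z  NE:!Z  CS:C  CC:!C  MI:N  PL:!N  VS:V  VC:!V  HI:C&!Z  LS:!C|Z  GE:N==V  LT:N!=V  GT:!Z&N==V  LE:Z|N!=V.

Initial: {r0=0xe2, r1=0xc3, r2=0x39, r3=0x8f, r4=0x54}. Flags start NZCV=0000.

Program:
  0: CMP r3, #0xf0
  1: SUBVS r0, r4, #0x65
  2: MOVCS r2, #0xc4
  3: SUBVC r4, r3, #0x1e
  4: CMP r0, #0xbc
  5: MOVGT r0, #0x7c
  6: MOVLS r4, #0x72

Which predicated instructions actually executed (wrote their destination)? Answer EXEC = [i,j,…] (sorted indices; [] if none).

EXEC = [3,5]

[0] flags=1000 → (cmp)
[1] flags=1000 VS?F → skip
[2] flags=1000 CS?F → skip
[3] flags=1000 VC?T → r4=0x71
[4] flags=0010 → (cmp)
[5] flags=0010 GT?T → r0=0x7c
[6] flags=0010 LS?F → skip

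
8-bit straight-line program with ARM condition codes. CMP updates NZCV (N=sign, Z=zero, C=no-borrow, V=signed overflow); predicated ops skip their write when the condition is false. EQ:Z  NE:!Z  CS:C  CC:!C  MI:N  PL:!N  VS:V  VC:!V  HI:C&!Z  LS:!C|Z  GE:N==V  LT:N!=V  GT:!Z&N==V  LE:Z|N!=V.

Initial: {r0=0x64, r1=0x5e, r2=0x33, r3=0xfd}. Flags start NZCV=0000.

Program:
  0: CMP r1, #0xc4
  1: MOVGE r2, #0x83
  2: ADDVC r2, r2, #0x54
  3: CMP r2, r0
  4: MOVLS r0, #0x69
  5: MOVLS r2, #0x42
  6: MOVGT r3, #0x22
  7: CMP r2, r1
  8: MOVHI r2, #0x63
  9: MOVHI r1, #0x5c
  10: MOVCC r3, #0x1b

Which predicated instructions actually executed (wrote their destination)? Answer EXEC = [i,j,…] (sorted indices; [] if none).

EXEC = [1,8,9]

0: ✓ CMP  NZCV=1001
1: ✓ MOVGE  r2←0x83
2: · ADDVC
3: ✓ CMP  NZCV=0011
4: · MOVLS
5: · MOVLS
6: · MOVGT
7: ✓ CMP  NZCV=0011
8: ✓ MOVHI  r2←0x63
9: ✓ MOVHI  r1←0x5c
10: · MOVCC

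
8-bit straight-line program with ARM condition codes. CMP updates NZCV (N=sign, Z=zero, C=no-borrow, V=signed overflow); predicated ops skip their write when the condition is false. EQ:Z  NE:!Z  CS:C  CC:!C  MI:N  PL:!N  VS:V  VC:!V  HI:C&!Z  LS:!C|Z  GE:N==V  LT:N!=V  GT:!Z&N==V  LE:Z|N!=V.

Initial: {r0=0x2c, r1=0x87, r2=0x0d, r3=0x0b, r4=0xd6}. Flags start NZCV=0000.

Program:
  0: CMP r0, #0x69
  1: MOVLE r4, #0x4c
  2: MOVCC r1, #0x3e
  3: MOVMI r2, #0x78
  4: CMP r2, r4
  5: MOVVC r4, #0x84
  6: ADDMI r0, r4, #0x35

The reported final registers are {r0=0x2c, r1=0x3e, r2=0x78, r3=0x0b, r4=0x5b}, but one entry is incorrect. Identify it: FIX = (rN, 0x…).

[0] flags=1000 → (cmp)
[1] flags=1000 LE?T → r4=0x4c
[2] flags=1000 CC?T → r1=0x3e
[3] flags=1000 MI?T → r2=0x78
[4] flags=0010 → (cmp)
[5] flags=0010 VC?T → r4=0x84
[6] flags=0010 MI?F → skip

FIX = (r4, 0x84)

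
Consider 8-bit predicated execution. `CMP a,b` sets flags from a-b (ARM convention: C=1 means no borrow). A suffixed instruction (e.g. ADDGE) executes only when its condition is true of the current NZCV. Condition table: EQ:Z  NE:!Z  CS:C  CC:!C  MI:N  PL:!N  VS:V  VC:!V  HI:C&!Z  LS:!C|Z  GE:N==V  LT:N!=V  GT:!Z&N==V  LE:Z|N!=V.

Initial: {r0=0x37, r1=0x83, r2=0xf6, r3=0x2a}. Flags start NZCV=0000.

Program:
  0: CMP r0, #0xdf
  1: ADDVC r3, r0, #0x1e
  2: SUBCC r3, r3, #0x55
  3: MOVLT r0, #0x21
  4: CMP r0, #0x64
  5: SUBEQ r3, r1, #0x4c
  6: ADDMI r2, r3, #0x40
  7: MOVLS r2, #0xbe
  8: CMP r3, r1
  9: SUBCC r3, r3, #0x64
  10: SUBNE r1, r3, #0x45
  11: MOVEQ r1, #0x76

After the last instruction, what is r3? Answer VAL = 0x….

0: ✓ CMP  NZCV=0000
1: ✓ ADDVC  r3←0x55
2: ✓ SUBCC  r3←0x00
3: · MOVLT
4: ✓ CMP  NZCV=1000
5: · SUBEQ
6: ✓ ADDMI  r2←0x40
7: ✓ MOVLS  r2←0xbe
8: ✓ CMP  NZCV=0000
9: ✓ SUBCC  r3←0x9c
10: ✓ SUBNE  r1←0x57
11: · MOVEQ

VAL = 0x9c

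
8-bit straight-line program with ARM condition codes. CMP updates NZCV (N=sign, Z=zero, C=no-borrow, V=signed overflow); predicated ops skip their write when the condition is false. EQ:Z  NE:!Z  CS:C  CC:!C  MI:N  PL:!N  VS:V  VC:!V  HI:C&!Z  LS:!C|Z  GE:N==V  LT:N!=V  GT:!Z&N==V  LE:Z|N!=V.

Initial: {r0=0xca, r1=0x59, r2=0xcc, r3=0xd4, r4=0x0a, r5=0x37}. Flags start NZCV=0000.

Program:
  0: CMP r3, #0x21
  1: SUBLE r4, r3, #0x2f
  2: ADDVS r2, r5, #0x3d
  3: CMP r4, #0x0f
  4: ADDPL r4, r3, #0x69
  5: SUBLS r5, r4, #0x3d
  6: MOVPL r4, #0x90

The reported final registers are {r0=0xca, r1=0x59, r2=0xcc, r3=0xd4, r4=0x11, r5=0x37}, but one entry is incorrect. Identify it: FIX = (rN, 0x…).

FIX = (r4, 0xa5)

0: ✓ CMP  NZCV=1010
1: ✓ SUBLE  r4←0xa5
2: · ADDVS
3: ✓ CMP  NZCV=1010
4: · ADDPL
5: · SUBLS
6: · MOVPL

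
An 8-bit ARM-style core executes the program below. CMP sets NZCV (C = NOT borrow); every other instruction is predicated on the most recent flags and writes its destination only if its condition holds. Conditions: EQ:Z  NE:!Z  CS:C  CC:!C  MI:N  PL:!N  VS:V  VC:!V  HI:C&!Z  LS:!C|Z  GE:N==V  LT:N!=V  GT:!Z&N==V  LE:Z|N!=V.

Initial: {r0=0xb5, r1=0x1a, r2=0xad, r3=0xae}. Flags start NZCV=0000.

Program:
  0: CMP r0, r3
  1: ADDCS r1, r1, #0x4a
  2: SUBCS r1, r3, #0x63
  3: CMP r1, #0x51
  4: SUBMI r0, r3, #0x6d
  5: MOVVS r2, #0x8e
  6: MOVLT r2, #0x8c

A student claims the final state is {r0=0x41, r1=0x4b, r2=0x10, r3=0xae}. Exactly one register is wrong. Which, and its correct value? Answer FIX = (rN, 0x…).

0: ✓ CMP  NZCV=0010
1: ✓ ADDCS  r1←0x64
2: ✓ SUBCS  r1←0x4b
3: ✓ CMP  NZCV=1000
4: ✓ SUBMI  r0←0x41
5: · MOVVS
6: ✓ MOVLT  r2←0x8c

FIX = (r2, 0x8c)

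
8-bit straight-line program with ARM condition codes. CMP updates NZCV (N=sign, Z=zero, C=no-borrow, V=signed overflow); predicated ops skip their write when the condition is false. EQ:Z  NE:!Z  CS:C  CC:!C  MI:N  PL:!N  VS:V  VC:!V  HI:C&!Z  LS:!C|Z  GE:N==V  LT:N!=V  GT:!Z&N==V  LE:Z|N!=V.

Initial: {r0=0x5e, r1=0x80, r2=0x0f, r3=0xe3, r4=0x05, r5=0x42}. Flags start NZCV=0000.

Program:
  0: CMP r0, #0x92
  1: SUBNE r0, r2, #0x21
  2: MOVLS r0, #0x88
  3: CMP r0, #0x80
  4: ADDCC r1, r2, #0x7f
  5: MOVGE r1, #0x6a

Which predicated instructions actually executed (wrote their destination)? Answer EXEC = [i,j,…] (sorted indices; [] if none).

EXEC = [1,2,5]

0: ✓ CMP  NZCV=1001
1: ✓ SUBNE  r0←0xee
2: ✓ MOVLS  r0←0x88
3: ✓ CMP  NZCV=0010
4: · ADDCC
5: ✓ MOVGE  r1←0x6a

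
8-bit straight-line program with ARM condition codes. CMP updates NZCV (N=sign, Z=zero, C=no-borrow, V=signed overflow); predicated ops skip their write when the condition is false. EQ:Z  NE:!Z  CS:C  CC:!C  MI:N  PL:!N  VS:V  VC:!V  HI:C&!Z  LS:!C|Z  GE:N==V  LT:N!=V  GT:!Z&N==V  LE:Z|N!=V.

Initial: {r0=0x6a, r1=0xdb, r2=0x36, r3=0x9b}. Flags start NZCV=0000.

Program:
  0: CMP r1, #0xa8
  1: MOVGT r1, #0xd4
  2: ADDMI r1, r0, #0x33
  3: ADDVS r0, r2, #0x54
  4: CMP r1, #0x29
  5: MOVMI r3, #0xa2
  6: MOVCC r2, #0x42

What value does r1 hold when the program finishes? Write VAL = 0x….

VAL = 0xd4

0: ✓ CMP  NZCV=0010
1: ✓ MOVGT  r1←0xd4
2: · ADDMI
3: · ADDVS
4: ✓ CMP  NZCV=1010
5: ✓ MOVMI  r3←0xa2
6: · MOVCC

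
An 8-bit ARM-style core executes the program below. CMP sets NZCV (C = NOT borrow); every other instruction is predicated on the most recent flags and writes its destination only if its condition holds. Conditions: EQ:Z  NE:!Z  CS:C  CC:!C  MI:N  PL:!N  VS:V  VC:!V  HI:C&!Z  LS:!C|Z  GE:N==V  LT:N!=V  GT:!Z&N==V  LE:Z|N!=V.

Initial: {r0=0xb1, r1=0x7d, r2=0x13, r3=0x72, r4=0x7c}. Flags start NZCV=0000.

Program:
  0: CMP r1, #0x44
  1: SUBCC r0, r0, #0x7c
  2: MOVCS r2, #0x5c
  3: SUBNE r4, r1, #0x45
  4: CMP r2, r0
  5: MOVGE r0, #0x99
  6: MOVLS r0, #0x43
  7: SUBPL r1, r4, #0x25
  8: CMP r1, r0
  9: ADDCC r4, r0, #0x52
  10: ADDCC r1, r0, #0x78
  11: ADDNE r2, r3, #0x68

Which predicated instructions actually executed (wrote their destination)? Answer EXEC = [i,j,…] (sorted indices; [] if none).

0: ✓ CMP  NZCV=0010
1: · SUBCC
2: ✓ MOVCS  r2←0x5c
3: ✓ SUBNE  r4←0x38
4: ✓ CMP  NZCV=1001
5: ✓ MOVGE  r0←0x99
6: ✓ MOVLS  r0←0x43
7: · SUBPL
8: ✓ CMP  NZCV=0010
9: · ADDCC
10: · ADDCC
11: ✓ ADDNE  r2←0xda

EXEC = [2,3,5,6,11]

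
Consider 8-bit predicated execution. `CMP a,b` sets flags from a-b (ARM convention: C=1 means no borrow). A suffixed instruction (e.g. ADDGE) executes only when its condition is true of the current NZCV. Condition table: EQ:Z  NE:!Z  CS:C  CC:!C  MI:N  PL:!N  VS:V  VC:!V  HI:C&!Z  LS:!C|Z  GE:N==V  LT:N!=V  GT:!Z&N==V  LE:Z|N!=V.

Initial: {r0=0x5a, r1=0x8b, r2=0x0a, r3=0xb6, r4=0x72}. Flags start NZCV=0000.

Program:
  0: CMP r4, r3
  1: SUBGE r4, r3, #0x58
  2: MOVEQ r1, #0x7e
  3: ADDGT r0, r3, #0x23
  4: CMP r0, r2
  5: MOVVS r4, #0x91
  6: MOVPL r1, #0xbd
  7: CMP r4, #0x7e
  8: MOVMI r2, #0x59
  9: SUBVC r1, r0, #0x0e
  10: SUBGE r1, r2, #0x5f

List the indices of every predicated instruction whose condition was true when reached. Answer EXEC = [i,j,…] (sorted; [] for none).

EXEC = [1,3,8,9]

0: ✓ CMP  NZCV=1001
1: ✓ SUBGE  r4←0x5e
2: · MOVEQ
3: ✓ ADDGT  r0←0xd9
4: ✓ CMP  NZCV=1010
5: · MOVVS
6: · MOVPL
7: ✓ CMP  NZCV=1000
8: ✓ MOVMI  r2←0x59
9: ✓ SUBVC  r1←0xcb
10: · SUBGE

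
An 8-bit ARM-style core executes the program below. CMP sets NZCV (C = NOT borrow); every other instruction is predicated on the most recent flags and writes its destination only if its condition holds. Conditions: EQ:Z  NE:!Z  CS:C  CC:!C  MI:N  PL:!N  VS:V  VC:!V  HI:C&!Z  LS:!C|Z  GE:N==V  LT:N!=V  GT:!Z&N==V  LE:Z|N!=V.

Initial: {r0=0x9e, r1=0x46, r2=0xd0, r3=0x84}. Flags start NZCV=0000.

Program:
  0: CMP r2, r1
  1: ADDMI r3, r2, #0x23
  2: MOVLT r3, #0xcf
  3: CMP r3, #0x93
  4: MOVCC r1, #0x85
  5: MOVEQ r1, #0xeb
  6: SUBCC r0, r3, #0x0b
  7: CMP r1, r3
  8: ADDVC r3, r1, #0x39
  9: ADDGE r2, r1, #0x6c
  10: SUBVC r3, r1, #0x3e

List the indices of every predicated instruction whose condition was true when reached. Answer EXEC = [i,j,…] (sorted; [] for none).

EXEC = [1,2,8,9,10]

0: ✓ CMP  NZCV=1010
1: ✓ ADDMI  r3←0xf3
2: ✓ MOVLT  r3←0xcf
3: ✓ CMP  NZCV=0010
4: · MOVCC
5: · MOVEQ
6: · SUBCC
7: ✓ CMP  NZCV=0000
8: ✓ ADDVC  r3←0x7f
9: ✓ ADDGE  r2←0xb2
10: ✓ SUBVC  r3←0x08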